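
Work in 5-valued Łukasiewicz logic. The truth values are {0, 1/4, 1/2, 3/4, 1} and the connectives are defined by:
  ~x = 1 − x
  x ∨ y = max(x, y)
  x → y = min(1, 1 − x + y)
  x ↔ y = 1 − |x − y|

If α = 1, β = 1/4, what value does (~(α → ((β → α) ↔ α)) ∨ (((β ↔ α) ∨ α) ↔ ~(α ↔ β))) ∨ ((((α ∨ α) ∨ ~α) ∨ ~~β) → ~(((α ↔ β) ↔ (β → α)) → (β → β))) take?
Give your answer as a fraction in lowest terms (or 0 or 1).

β → α = 1/4 → 1 = 1
(β → α) ↔ α = 1 ↔ 1 = 1
α → ((β → α) ↔ α) = 1 → 1 = 1
~(α → ((β → α) ↔ α)) = ~1 = 0
β ↔ α = 1/4 ↔ 1 = 1/4
(β ↔ α) ∨ α = 1/4 ∨ 1 = 1
α ↔ β = 1 ↔ 1/4 = 1/4
~(α ↔ β) = ~1/4 = 3/4
((β ↔ α) ∨ α) ↔ ~(α ↔ β) = 1 ↔ 3/4 = 3/4
~(α → ((β → α) ↔ α)) ∨ (((β ↔ α) ∨ α) ↔ ~(α ↔ β)) = 0 ∨ 3/4 = 3/4
α ∨ α = 1 ∨ 1 = 1
~α = ~1 = 0
(α ∨ α) ∨ ~α = 1 ∨ 0 = 1
~β = ~1/4 = 3/4
~~β = ~3/4 = 1/4
((α ∨ α) ∨ ~α) ∨ ~~β = 1 ∨ 1/4 = 1
α ↔ β = 1 ↔ 1/4 = 1/4
β → α = 1/4 → 1 = 1
(α ↔ β) ↔ (β → α) = 1/4 ↔ 1 = 1/4
β → β = 1/4 → 1/4 = 1
((α ↔ β) ↔ (β → α)) → (β → β) = 1/4 → 1 = 1
~(((α ↔ β) ↔ (β → α)) → (β → β)) = ~1 = 0
(((α ∨ α) ∨ ~α) ∨ ~~β) → ~(((α ↔ β) ↔ (β → α)) → (β → β)) = 1 → 0 = 0
(~(α → ((β → α) ↔ α)) ∨ (((β ↔ α) ∨ α) ↔ ~(α ↔ β))) ∨ ((((α ∨ α) ∨ ~α) ∨ ~~β) → ~(((α ↔ β) ↔ (β → α)) → (β → β))) = 3/4 ∨ 0 = 3/4

3/4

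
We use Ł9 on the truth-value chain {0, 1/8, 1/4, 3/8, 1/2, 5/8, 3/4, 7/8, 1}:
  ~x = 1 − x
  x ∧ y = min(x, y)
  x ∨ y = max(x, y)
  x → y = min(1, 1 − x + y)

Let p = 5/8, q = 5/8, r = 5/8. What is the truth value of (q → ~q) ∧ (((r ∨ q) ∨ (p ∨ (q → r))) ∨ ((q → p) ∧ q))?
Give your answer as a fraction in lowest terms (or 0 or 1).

3/4

~q = ~5/8 = 3/8
q → ~q = 5/8 → 3/8 = 3/4
r ∨ q = 5/8 ∨ 5/8 = 5/8
q → r = 5/8 → 5/8 = 1
p ∨ (q → r) = 5/8 ∨ 1 = 1
(r ∨ q) ∨ (p ∨ (q → r)) = 5/8 ∨ 1 = 1
q → p = 5/8 → 5/8 = 1
(q → p) ∧ q = 1 ∧ 5/8 = 5/8
((r ∨ q) ∨ (p ∨ (q → r))) ∨ ((q → p) ∧ q) = 1 ∨ 5/8 = 1
(q → ~q) ∧ (((r ∨ q) ∨ (p ∨ (q → r))) ∨ ((q → p) ∧ q)) = 3/4 ∧ 1 = 3/4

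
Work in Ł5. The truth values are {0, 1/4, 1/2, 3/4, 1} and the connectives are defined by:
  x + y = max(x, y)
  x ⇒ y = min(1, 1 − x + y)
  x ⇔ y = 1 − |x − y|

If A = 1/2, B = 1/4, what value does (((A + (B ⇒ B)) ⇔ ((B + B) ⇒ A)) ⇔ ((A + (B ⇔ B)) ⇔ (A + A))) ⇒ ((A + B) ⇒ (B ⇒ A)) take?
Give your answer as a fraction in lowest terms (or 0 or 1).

B ⇒ B = 1/4 ⇒ 1/4 = 1
A + (B ⇒ B) = 1/2 + 1 = 1
B + B = 1/4 + 1/4 = 1/4
(B + B) ⇒ A = 1/4 ⇒ 1/2 = 1
(A + (B ⇒ B)) ⇔ ((B + B) ⇒ A) = 1 ⇔ 1 = 1
B ⇔ B = 1/4 ⇔ 1/4 = 1
A + (B ⇔ B) = 1/2 + 1 = 1
A + A = 1/2 + 1/2 = 1/2
(A + (B ⇔ B)) ⇔ (A + A) = 1 ⇔ 1/2 = 1/2
((A + (B ⇒ B)) ⇔ ((B + B) ⇒ A)) ⇔ ((A + (B ⇔ B)) ⇔ (A + A)) = 1 ⇔ 1/2 = 1/2
A + B = 1/2 + 1/4 = 1/2
B ⇒ A = 1/4 ⇒ 1/2 = 1
(A + B) ⇒ (B ⇒ A) = 1/2 ⇒ 1 = 1
(((A + (B ⇒ B)) ⇔ ((B + B) ⇒ A)) ⇔ ((A + (B ⇔ B)) ⇔ (A + A))) ⇒ ((A + B) ⇒ (B ⇒ A)) = 1/2 ⇒ 1 = 1

1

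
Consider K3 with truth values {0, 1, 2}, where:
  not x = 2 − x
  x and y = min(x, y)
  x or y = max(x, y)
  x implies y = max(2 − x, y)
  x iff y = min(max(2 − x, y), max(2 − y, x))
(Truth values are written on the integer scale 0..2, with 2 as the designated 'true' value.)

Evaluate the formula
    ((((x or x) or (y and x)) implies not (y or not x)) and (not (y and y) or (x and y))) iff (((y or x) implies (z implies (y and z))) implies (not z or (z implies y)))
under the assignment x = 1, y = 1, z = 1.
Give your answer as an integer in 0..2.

x or x = 1 or 1 = 1
y and x = 1 and 1 = 1
(x or x) or (y and x) = 1 or 1 = 1
not x = not 1 = 1
y or not x = 1 or 1 = 1
not (y or not x) = not 1 = 1
((x or x) or (y and x)) implies not (y or not x) = 1 implies 1 = 1
y and y = 1 and 1 = 1
not (y and y) = not 1 = 1
x and y = 1 and 1 = 1
not (y and y) or (x and y) = 1 or 1 = 1
(((x or x) or (y and x)) implies not (y or not x)) and (not (y and y) or (x and y)) = 1 and 1 = 1
y or x = 1 or 1 = 1
y and z = 1 and 1 = 1
z implies (y and z) = 1 implies 1 = 1
(y or x) implies (z implies (y and z)) = 1 implies 1 = 1
not z = not 1 = 1
z implies y = 1 implies 1 = 1
not z or (z implies y) = 1 or 1 = 1
((y or x) implies (z implies (y and z))) implies (not z or (z implies y)) = 1 implies 1 = 1
((((x or x) or (y and x)) implies not (y or not x)) and (not (y and y) or (x and y))) iff (((y or x) implies (z implies (y and z))) implies (not z or (z implies y))) = 1 iff 1 = 1

1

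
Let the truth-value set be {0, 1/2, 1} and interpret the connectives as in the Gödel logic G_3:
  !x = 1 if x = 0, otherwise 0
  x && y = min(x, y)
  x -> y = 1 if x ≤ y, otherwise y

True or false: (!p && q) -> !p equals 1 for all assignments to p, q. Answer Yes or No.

p = 0, q = 0 ↦ 1
p = 0, q = 1/2 ↦ 1
p = 0, q = 1 ↦ 1
p = 1/2, q = 0 ↦ 1
p = 1/2, q = 1/2 ↦ 1
p = 1/2, q = 1 ↦ 1
p = 1, q = 0 ↦ 1
p = 1, q = 1/2 ↦ 1
p = 1, q = 1 ↦ 1
Every assignment gives a value ≥ 1.

Yes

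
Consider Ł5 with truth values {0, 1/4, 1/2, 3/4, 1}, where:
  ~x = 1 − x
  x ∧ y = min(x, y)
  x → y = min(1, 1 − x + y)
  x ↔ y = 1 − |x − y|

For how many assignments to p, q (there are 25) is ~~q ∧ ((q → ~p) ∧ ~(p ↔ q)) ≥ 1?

value 1: 1 assignment (counts)
value 3/4: 2 assignments
value 1/2: 4 assignments
value 1/4: 9 assignments
value 0: 9 assignments
So 1 of the 25 assignments meets the threshold.

1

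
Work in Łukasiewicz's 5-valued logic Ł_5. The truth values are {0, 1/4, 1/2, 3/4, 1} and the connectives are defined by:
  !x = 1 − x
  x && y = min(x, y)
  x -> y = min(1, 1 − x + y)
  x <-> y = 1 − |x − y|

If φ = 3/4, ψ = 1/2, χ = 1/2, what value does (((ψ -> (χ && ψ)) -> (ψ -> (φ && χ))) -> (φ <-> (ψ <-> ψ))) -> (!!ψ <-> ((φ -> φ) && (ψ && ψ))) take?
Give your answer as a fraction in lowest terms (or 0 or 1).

χ && ψ = 1/2 && 1/2 = 1/2
ψ -> (χ && ψ) = 1/2 -> 1/2 = 1
φ && χ = 3/4 && 1/2 = 1/2
ψ -> (φ && χ) = 1/2 -> 1/2 = 1
(ψ -> (χ && ψ)) -> (ψ -> (φ && χ)) = 1 -> 1 = 1
ψ <-> ψ = 1/2 <-> 1/2 = 1
φ <-> (ψ <-> ψ) = 3/4 <-> 1 = 3/4
((ψ -> (χ && ψ)) -> (ψ -> (φ && χ))) -> (φ <-> (ψ <-> ψ)) = 1 -> 3/4 = 3/4
!ψ = !1/2 = 1/2
!!ψ = !1/2 = 1/2
φ -> φ = 3/4 -> 3/4 = 1
ψ && ψ = 1/2 && 1/2 = 1/2
(φ -> φ) && (ψ && ψ) = 1 && 1/2 = 1/2
!!ψ <-> ((φ -> φ) && (ψ && ψ)) = 1/2 <-> 1/2 = 1
(((ψ -> (χ && ψ)) -> (ψ -> (φ && χ))) -> (φ <-> (ψ <-> ψ))) -> (!!ψ <-> ((φ -> φ) && (ψ && ψ))) = 3/4 -> 1 = 1

1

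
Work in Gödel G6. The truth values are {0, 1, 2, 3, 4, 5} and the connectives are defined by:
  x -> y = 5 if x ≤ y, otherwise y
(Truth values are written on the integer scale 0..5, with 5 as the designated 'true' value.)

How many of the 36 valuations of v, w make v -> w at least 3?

24

value 5: 21 assignments (counts)
value 4: 1 assignment (counts)
value 3: 2 assignments (counts)
value 2: 3 assignments
value 1: 4 assignments
value 0: 5 assignments
So 24 of the 36 assignments meet the threshold.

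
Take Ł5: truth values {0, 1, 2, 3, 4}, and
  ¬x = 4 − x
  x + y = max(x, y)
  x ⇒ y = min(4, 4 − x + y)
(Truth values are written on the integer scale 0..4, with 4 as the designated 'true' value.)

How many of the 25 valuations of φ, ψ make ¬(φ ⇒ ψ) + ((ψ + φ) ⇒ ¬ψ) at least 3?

value 4: 12 assignments (counts)
value 3: 2 assignments (counts)
value 2: 5 assignments
value 1: 1 assignment
value 0: 5 assignments
So 14 of the 25 assignments meet the threshold.

14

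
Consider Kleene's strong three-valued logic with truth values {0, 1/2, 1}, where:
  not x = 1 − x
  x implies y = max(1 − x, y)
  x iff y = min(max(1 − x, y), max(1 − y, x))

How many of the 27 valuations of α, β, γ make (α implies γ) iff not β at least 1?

value 1: 6 assignments (counts)
value 1/2: 15 assignments
value 0: 6 assignments
So 6 of the 27 assignments meet the threshold.

6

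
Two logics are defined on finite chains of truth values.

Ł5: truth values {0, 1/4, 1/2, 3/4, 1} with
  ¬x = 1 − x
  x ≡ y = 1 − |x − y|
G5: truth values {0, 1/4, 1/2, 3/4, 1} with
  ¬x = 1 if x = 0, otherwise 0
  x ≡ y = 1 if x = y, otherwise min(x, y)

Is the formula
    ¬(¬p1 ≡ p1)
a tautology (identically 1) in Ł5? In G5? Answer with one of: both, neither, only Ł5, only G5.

In Ł5: at p1 = 1/4 the value is 1/2 — not a tautology.
In G5: every assignment gives 1 — tautology.

only G5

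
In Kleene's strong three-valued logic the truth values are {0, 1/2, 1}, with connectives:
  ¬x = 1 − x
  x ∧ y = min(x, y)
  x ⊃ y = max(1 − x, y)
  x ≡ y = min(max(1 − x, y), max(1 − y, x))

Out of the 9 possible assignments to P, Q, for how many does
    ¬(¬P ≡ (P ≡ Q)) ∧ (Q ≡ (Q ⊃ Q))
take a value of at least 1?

2

P = 0, Q = 0 ↦ 0  <
P = 0, Q = 1/2 ↦ 1/2  <
P = 0, Q = 1 ↦ 1  ≥
P = 1/2, Q = 0 ↦ 0  <
P = 1/2, Q = 1/2 ↦ 1/2  <
P = 1/2, Q = 1 ↦ 1/2  <
P = 1, Q = 0 ↦ 0  <
P = 1, Q = 1/2 ↦ 1/2  <
P = 1, Q = 1 ↦ 1  ≥
So 2 of the 9 assignments meet the threshold.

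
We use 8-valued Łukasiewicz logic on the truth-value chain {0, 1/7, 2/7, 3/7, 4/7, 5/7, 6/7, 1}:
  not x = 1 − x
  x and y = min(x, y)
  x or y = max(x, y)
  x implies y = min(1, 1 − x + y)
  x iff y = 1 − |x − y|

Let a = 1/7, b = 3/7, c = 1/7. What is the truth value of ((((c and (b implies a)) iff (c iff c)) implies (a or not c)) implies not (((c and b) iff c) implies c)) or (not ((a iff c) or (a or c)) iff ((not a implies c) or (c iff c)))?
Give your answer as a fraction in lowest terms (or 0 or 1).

b implies a = 3/7 implies 1/7 = 5/7
c and (b implies a) = 1/7 and 5/7 = 1/7
c iff c = 1/7 iff 1/7 = 1
(c and (b implies a)) iff (c iff c) = 1/7 iff 1 = 1/7
not c = not 1/7 = 6/7
a or not c = 1/7 or 6/7 = 6/7
((c and (b implies a)) iff (c iff c)) implies (a or not c) = 1/7 implies 6/7 = 1
c and b = 1/7 and 3/7 = 1/7
(c and b) iff c = 1/7 iff 1/7 = 1
((c and b) iff c) implies c = 1 implies 1/7 = 1/7
not (((c and b) iff c) implies c) = not 1/7 = 6/7
(((c and (b implies a)) iff (c iff c)) implies (a or not c)) implies not (((c and b) iff c) implies c) = 1 implies 6/7 = 6/7
a iff c = 1/7 iff 1/7 = 1
a or c = 1/7 or 1/7 = 1/7
(a iff c) or (a or c) = 1 or 1/7 = 1
not ((a iff c) or (a or c)) = not 1 = 0
not a = not 1/7 = 6/7
not a implies c = 6/7 implies 1/7 = 2/7
c iff c = 1/7 iff 1/7 = 1
(not a implies c) or (c iff c) = 2/7 or 1 = 1
not ((a iff c) or (a or c)) iff ((not a implies c) or (c iff c)) = 0 iff 1 = 0
((((c and (b implies a)) iff (c iff c)) implies (a or not c)) implies not (((c and b) iff c) implies c)) or (not ((a iff c) or (a or c)) iff ((not a implies c) or (c iff c))) = 6/7 or 0 = 6/7

6/7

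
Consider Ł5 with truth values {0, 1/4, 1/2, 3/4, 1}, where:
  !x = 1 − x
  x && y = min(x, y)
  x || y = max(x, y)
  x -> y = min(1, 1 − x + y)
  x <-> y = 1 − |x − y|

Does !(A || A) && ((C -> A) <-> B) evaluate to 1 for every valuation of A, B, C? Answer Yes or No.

Counterexample: take A = 0, B = 0, C = 0.
A || A = 0 || 0 = 0
!(A || A) = !0 = 1
C -> A = 0 -> 0 = 1
(C -> A) <-> B = 1 <-> 0 = 0
!(A || A) && ((C -> A) <-> B) = 1 && 0 = 0
This gives 0 ≠ 1.

No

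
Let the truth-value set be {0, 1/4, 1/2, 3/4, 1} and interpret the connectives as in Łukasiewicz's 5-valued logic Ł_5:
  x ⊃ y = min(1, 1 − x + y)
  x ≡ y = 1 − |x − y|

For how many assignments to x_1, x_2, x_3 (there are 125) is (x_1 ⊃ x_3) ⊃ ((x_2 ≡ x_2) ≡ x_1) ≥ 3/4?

60

value 1: 45 assignments (counts)
value 3/4: 15 assignments (counts)
value 1/2: 20 assignments
value 1/4: 20 assignments
value 0: 25 assignments
So 60 of the 125 assignments meet the threshold.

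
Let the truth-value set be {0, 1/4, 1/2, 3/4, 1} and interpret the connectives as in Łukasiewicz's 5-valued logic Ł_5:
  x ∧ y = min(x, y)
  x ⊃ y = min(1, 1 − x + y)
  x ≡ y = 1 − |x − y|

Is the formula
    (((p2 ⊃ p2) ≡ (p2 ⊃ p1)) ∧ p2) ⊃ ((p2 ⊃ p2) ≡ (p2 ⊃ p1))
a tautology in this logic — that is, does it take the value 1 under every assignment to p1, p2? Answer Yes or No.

At p1 = 1/2, p2 = 1/2, for instance:
p2 ⊃ p2 = 1/2 ⊃ 1/2 = 1
p2 ⊃ p1 = 1/2 ⊃ 1/2 = 1
(p2 ⊃ p2) ≡ (p2 ⊃ p1) = 1 ≡ 1 = 1
((p2 ⊃ p2) ≡ (p2 ⊃ p1)) ∧ p2 = 1 ∧ 1/2 = 1/2
(((p2 ⊃ p2) ≡ (p2 ⊃ p1)) ∧ p2) ⊃ ((p2 ⊃ p2) ≡ (p2 ⊃ p1)) = 1/2 ⊃ 1 = 1
and checking the remaining 24 assignments likewise gives ≥ 1 in every case.

Yes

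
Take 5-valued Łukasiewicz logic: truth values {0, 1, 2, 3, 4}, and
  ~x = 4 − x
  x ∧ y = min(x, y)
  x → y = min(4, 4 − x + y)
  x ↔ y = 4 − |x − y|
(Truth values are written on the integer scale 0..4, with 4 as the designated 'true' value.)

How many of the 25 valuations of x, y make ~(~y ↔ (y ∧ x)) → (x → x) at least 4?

25

value 4: 25 assignments (counts)
So 25 of the 25 assignments meet the threshold.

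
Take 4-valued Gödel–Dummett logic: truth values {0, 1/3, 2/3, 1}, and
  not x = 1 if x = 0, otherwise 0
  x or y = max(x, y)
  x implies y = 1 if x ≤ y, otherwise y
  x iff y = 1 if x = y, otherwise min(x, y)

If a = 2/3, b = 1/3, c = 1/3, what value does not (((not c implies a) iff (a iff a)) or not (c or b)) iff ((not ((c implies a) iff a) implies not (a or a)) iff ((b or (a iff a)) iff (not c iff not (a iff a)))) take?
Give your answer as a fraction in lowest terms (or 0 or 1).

0

not c = not 1/3 = 0
not c implies a = 0 implies 2/3 = 1
a iff a = 2/3 iff 2/3 = 1
(not c implies a) iff (a iff a) = 1 iff 1 = 1
c or b = 1/3 or 1/3 = 1/3
not (c or b) = not 1/3 = 0
((not c implies a) iff (a iff a)) or not (c or b) = 1 or 0 = 1
not (((not c implies a) iff (a iff a)) or not (c or b)) = not 1 = 0
c implies a = 1/3 implies 2/3 = 1
(c implies a) iff a = 1 iff 2/3 = 2/3
not ((c implies a) iff a) = not 2/3 = 0
a or a = 2/3 or 2/3 = 2/3
not (a or a) = not 2/3 = 0
not ((c implies a) iff a) implies not (a or a) = 0 implies 0 = 1
a iff a = 2/3 iff 2/3 = 1
b or (a iff a) = 1/3 or 1 = 1
not c = not 1/3 = 0
a iff a = 2/3 iff 2/3 = 1
not (a iff a) = not 1 = 0
not c iff not (a iff a) = 0 iff 0 = 1
(b or (a iff a)) iff (not c iff not (a iff a)) = 1 iff 1 = 1
(not ((c implies a) iff a) implies not (a or a)) iff ((b or (a iff a)) iff (not c iff not (a iff a))) = 1 iff 1 = 1
not (((not c implies a) iff (a iff a)) or not (c or b)) iff ((not ((c implies a) iff a) implies not (a or a)) iff ((b or (a iff a)) iff (not c iff not (a iff a)))) = 0 iff 1 = 0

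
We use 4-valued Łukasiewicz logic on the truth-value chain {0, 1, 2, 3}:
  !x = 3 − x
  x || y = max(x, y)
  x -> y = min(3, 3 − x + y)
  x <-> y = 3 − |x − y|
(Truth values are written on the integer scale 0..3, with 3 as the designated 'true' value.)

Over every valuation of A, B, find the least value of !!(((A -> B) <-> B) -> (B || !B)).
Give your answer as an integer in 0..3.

Take A = 3, B = 1:
A -> B = 3 -> 1 = 1
(A -> B) <-> B = 1 <-> 1 = 3
!B = !1 = 2
B || !B = 1 || 2 = 2
((A -> B) <-> B) -> (B || !B) = 3 -> 2 = 2
!(((A -> B) <-> B) -> (B || !B)) = !2 = 1
!!(((A -> B) <-> B) -> (B || !B)) = !1 = 2
No assignment yields a value below 2, so this is the minimum.

2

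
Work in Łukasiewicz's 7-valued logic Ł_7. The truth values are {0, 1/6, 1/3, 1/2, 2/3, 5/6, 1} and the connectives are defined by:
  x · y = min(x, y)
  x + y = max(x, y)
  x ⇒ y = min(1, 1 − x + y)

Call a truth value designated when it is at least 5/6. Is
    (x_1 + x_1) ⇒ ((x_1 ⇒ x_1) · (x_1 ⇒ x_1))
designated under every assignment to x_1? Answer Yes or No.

x_1 = 0 ↦ 1
x_1 = 1/6 ↦ 1
x_1 = 1/3 ↦ 1
x_1 = 1/2 ↦ 1
x_1 = 2/3 ↦ 1
x_1 = 5/6 ↦ 1
x_1 = 1 ↦ 1
Every assignment gives a value ≥ 5/6.

Yes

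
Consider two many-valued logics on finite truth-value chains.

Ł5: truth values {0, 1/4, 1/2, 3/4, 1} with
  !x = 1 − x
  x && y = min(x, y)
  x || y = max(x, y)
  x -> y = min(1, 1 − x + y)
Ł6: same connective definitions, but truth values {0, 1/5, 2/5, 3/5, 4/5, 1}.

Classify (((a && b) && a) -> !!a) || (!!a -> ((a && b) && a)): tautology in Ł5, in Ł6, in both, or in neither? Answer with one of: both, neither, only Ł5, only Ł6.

both

In Ł5: every assignment gives 1 — tautology.
In Ł6: every assignment gives 1 — tautology.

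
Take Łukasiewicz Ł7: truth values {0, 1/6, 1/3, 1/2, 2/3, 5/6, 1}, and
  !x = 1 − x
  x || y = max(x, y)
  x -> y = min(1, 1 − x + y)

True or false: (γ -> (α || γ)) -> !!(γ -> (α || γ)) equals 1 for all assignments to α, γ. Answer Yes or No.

At α = 0, γ = 1/6, for instance:
α || γ = 0 || 1/6 = 1/6
γ -> (α || γ) = 1/6 -> 1/6 = 1
!(γ -> (α || γ)) = !1 = 0
!!(γ -> (α || γ)) = !0 = 1
(γ -> (α || γ)) -> !!(γ -> (α || γ)) = 1 -> 1 = 1
and checking the remaining 48 assignments likewise gives ≥ 1 in every case.

Yes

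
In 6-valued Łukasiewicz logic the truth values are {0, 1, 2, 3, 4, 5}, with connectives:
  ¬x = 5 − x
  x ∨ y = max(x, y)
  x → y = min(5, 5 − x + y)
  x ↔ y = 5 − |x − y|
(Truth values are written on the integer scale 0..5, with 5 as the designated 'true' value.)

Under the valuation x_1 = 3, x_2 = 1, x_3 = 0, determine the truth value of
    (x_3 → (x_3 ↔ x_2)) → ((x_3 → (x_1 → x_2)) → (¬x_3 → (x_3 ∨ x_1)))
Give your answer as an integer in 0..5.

x_3 ↔ x_2 = 0 ↔ 1 = 4
x_3 → (x_3 ↔ x_2) = 0 → 4 = 5
x_1 → x_2 = 3 → 1 = 3
x_3 → (x_1 → x_2) = 0 → 3 = 5
¬x_3 = ¬0 = 5
x_3 ∨ x_1 = 0 ∨ 3 = 3
¬x_3 → (x_3 ∨ x_1) = 5 → 3 = 3
(x_3 → (x_1 → x_2)) → (¬x_3 → (x_3 ∨ x_1)) = 5 → 3 = 3
(x_3 → (x_3 ↔ x_2)) → ((x_3 → (x_1 → x_2)) → (¬x_3 → (x_3 ∨ x_1))) = 5 → 3 = 3

3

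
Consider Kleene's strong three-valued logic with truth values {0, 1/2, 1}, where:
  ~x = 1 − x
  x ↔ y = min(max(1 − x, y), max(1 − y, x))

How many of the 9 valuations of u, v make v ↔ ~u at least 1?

2

u = 0, v = 0 ↦ 0  <
u = 0, v = 1/2 ↦ 1/2  <
u = 0, v = 1 ↦ 1  ≥
u = 1/2, v = 0 ↦ 1/2  <
u = 1/2, v = 1/2 ↦ 1/2  <
u = 1/2, v = 1 ↦ 1/2  <
u = 1, v = 0 ↦ 1  ≥
u = 1, v = 1/2 ↦ 1/2  <
u = 1, v = 1 ↦ 0  <
So 2 of the 9 assignments meet the threshold.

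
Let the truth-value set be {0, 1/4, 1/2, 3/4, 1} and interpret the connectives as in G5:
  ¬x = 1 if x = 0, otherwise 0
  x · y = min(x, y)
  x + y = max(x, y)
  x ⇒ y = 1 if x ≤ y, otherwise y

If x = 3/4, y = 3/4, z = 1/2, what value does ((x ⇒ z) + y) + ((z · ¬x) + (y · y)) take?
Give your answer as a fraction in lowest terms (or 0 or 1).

3/4

x ⇒ z = 3/4 ⇒ 1/2 = 1/2
(x ⇒ z) + y = 1/2 + 3/4 = 3/4
¬x = ¬3/4 = 0
z · ¬x = 1/2 · 0 = 0
y · y = 3/4 · 3/4 = 3/4
(z · ¬x) + (y · y) = 0 + 3/4 = 3/4
((x ⇒ z) + y) + ((z · ¬x) + (y · y)) = 3/4 + 3/4 = 3/4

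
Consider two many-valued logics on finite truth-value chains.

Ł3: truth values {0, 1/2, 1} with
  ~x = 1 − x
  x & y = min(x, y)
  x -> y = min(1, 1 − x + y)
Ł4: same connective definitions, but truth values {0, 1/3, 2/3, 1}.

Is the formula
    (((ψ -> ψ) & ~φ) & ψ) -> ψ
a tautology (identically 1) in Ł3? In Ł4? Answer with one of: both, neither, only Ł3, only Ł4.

both

In Ł3: every assignment gives 1 — tautology.
In Ł4: every assignment gives 1 — tautology.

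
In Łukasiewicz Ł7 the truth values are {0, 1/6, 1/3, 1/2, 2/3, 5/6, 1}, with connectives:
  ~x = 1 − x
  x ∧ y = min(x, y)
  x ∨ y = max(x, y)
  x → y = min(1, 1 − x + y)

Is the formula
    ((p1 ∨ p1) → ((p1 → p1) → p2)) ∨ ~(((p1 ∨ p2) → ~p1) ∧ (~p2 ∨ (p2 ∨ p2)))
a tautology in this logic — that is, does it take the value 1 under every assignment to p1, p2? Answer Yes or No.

Counterexample: take p1 = 1/6, p2 = 0.
p1 ∨ p1 = 1/6 ∨ 1/6 = 1/6
p1 → p1 = 1/6 → 1/6 = 1
(p1 → p1) → p2 = 1 → 0 = 0
(p1 ∨ p1) → ((p1 → p1) → p2) = 1/6 → 0 = 5/6
p1 ∨ p2 = 1/6 ∨ 0 = 1/6
~p1 = ~1/6 = 5/6
(p1 ∨ p2) → ~p1 = 1/6 → 5/6 = 1
~p2 = ~0 = 1
p2 ∨ p2 = 0 ∨ 0 = 0
~p2 ∨ (p2 ∨ p2) = 1 ∨ 0 = 1
((p1 ∨ p2) → ~p1) ∧ (~p2 ∨ (p2 ∨ p2)) = 1 ∧ 1 = 1
~(((p1 ∨ p2) → ~p1) ∧ (~p2 ∨ (p2 ∨ p2))) = ~1 = 0
((p1 ∨ p1) → ((p1 → p1) → p2)) ∨ ~(((p1 ∨ p2) → ~p1) ∧ (~p2 ∨ (p2 ∨ p2))) = 5/6 ∨ 0 = 5/6
This gives 5/6 ≠ 1.

No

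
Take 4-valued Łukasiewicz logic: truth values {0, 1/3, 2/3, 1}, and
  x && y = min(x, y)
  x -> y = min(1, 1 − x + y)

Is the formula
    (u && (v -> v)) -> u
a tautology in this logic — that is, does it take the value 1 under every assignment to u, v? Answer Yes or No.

u = 0, v = 0 ↦ 1
u = 0, v = 1/3 ↦ 1
u = 0, v = 2/3 ↦ 1
u = 0, v = 1 ↦ 1
u = 1/3, v = 0 ↦ 1
u = 1/3, v = 1/3 ↦ 1
u = 1/3, v = 2/3 ↦ 1
u = 1/3, v = 1 ↦ 1
u = 2/3, v = 0 ↦ 1
u = 2/3, v = 1/3 ↦ 1
u = 2/3, v = 2/3 ↦ 1
u = 2/3, v = 1 ↦ 1
u = 1, v = 0 ↦ 1
u = 1, v = 1/3 ↦ 1
u = 1, v = 2/3 ↦ 1
u = 1, v = 1 ↦ 1
Every assignment gives a value ≥ 1.

Yes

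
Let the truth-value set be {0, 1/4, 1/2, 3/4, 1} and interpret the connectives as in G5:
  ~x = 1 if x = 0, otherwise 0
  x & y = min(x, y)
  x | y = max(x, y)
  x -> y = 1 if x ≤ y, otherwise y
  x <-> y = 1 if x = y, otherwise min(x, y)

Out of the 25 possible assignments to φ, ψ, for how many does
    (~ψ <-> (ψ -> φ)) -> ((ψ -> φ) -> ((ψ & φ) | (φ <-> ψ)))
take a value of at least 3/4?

21

value 1: 21 assignments (counts)
value 0: 4 assignments
So 21 of the 25 assignments meet the threshold.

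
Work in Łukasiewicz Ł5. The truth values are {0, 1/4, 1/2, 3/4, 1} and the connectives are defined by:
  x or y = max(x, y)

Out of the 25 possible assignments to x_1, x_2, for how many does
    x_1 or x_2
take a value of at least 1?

9

value 1: 9 assignments (counts)
value 3/4: 7 assignments
value 1/2: 5 assignments
value 1/4: 3 assignments
value 0: 1 assignment
So 9 of the 25 assignments meet the threshold.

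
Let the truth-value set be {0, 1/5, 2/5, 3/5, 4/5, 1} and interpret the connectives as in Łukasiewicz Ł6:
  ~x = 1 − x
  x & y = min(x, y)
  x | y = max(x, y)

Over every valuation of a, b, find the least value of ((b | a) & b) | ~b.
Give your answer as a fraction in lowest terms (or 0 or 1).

Take a = 0, b = 2/5:
b | a = 2/5 | 0 = 2/5
(b | a) & b = 2/5 & 2/5 = 2/5
~b = ~2/5 = 3/5
((b | a) & b) | ~b = 2/5 | 3/5 = 3/5
No assignment yields a value below 3/5, so this is the minimum.

3/5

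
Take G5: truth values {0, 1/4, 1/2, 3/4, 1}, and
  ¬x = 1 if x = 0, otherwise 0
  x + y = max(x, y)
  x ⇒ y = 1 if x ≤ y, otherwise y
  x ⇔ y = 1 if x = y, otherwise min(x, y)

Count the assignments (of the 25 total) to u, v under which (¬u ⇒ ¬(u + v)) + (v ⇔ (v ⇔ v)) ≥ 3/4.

value 1: 22 assignments (counts)
value 3/4: 1 assignment (counts)
value 1/2: 1 assignment
value 1/4: 1 assignment
So 23 of the 25 assignments meet the threshold.

23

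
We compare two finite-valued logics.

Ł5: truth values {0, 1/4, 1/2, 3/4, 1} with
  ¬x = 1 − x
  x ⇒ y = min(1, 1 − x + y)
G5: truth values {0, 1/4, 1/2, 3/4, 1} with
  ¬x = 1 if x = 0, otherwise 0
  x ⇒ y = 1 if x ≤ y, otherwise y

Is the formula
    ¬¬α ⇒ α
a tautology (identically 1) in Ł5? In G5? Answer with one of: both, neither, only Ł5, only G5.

In Ł5: every assignment gives 1 — tautology.
In G5: at α = 1/4 the value is 1/4 — not a tautology.

only Ł5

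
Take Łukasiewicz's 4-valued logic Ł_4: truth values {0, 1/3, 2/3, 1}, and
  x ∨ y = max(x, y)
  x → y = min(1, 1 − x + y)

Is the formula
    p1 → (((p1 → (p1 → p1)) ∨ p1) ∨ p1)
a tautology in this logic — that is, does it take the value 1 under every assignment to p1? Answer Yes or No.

p1 = 0 ↦ 1
p1 = 1/3 ↦ 1
p1 = 2/3 ↦ 1
p1 = 1 ↦ 1
Every assignment gives a value ≥ 1.

Yes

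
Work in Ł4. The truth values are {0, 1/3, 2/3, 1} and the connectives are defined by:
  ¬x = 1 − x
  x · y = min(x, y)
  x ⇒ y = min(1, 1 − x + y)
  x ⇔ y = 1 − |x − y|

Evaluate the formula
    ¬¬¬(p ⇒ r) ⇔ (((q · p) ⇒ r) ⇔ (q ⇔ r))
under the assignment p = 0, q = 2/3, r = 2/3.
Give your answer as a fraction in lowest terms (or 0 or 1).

0

p ⇒ r = 0 ⇒ 2/3 = 1
¬(p ⇒ r) = ¬1 = 0
¬¬(p ⇒ r) = ¬0 = 1
¬¬¬(p ⇒ r) = ¬1 = 0
q · p = 2/3 · 0 = 0
(q · p) ⇒ r = 0 ⇒ 2/3 = 1
q ⇔ r = 2/3 ⇔ 2/3 = 1
((q · p) ⇒ r) ⇔ (q ⇔ r) = 1 ⇔ 1 = 1
¬¬¬(p ⇒ r) ⇔ (((q · p) ⇒ r) ⇔ (q ⇔ r)) = 0 ⇔ 1 = 0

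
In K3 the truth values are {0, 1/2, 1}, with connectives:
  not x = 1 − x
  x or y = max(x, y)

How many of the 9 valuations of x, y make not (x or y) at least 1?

1

x = 0, y = 0 ↦ 1  ≥
x = 0, y = 1/2 ↦ 1/2  <
x = 0, y = 1 ↦ 0  <
x = 1/2, y = 0 ↦ 1/2  <
x = 1/2, y = 1/2 ↦ 1/2  <
x = 1/2, y = 1 ↦ 0  <
x = 1, y = 0 ↦ 0  <
x = 1, y = 1/2 ↦ 0  <
x = 1, y = 1 ↦ 0  <
So 1 of the 9 assignments meets the threshold.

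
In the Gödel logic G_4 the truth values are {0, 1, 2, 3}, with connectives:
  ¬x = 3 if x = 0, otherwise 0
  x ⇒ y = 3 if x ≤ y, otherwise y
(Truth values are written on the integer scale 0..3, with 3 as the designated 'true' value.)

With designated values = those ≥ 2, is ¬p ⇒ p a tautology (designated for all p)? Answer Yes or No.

No

Counterexample: take p = 0.
¬p = ¬0 = 3
¬p ⇒ p = 3 ⇒ 0 = 0
This gives 0, which is below 2.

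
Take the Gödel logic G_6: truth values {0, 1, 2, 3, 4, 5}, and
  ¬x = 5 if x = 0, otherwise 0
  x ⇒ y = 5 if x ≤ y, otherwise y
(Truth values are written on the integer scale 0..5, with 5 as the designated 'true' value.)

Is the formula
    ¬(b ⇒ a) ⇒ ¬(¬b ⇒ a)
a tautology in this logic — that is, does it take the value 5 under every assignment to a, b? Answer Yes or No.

No

Counterexample: take a = 0, b = 1.
b ⇒ a = 1 ⇒ 0 = 0
¬(b ⇒ a) = ¬0 = 5
¬b = ¬1 = 0
¬b ⇒ a = 0 ⇒ 0 = 5
¬(¬b ⇒ a) = ¬5 = 0
¬(b ⇒ a) ⇒ ¬(¬b ⇒ a) = 5 ⇒ 0 = 0
This gives 0 ≠ 5.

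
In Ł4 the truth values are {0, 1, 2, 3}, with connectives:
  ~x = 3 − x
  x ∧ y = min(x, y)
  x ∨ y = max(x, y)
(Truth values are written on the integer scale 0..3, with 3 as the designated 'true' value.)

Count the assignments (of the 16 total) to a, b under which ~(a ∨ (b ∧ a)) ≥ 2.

8

a = 0, b = 0 ↦ 3  ≥
a = 0, b = 1 ↦ 3  ≥
a = 0, b = 2 ↦ 3  ≥
a = 0, b = 3 ↦ 3  ≥
a = 1, b = 0 ↦ 2  ≥
a = 1, b = 1 ↦ 2  ≥
a = 1, b = 2 ↦ 2  ≥
a = 1, b = 3 ↦ 2  ≥
a = 2, b = 0 ↦ 1  <
a = 2, b = 1 ↦ 1  <
a = 2, b = 2 ↦ 1  <
a = 2, b = 3 ↦ 1  <
a = 3, b = 0 ↦ 0  <
a = 3, b = 1 ↦ 0  <
a = 3, b = 2 ↦ 0  <
a = 3, b = 3 ↦ 0  <
So 8 of the 16 assignments meet the threshold.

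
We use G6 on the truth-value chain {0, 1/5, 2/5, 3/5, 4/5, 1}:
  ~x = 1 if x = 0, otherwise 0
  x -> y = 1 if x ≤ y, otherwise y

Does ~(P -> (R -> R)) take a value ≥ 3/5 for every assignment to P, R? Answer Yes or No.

Counterexample: take P = 0, R = 0.
R -> R = 0 -> 0 = 1
P -> (R -> R) = 0 -> 1 = 1
~(P -> (R -> R)) = ~1 = 0
This gives 0, which is below 3/5.

No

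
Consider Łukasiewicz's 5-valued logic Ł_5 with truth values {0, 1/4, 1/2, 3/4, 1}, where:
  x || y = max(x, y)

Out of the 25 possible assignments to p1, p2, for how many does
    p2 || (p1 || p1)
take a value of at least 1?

value 1: 9 assignments (counts)
value 3/4: 7 assignments
value 1/2: 5 assignments
value 1/4: 3 assignments
value 0: 1 assignment
So 9 of the 25 assignments meet the threshold.

9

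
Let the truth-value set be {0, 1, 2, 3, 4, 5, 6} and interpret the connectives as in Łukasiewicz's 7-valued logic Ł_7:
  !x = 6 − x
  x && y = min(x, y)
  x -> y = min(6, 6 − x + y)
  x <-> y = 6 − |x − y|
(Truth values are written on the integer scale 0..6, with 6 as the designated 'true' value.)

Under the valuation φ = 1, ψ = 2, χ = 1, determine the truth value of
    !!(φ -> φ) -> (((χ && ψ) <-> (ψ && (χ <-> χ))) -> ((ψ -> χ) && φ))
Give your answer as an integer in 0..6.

φ -> φ = 1 -> 1 = 6
!(φ -> φ) = !6 = 0
!!(φ -> φ) = !0 = 6
χ && ψ = 1 && 2 = 1
χ <-> χ = 1 <-> 1 = 6
ψ && (χ <-> χ) = 2 && 6 = 2
(χ && ψ) <-> (ψ && (χ <-> χ)) = 1 <-> 2 = 5
ψ -> χ = 2 -> 1 = 5
(ψ -> χ) && φ = 5 && 1 = 1
((χ && ψ) <-> (ψ && (χ <-> χ))) -> ((ψ -> χ) && φ) = 5 -> 1 = 2
!!(φ -> φ) -> (((χ && ψ) <-> (ψ && (χ <-> χ))) -> ((ψ -> χ) && φ)) = 6 -> 2 = 2

2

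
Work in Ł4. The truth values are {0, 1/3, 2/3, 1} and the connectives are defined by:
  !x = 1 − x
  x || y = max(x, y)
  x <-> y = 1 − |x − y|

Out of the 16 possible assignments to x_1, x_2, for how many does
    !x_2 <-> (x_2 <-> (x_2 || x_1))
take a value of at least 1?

2

x_1 = 0, x_2 = 0 ↦ 1  ≥
x_1 = 0, x_2 = 1/3 ↦ 2/3  <
x_1 = 0, x_2 = 2/3 ↦ 1/3  <
x_1 = 0, x_2 = 1 ↦ 0  <
x_1 = 1/3, x_2 = 0 ↦ 2/3  <
x_1 = 1/3, x_2 = 1/3 ↦ 2/3  <
x_1 = 1/3, x_2 = 2/3 ↦ 1/3  <
x_1 = 1/3, x_2 = 1 ↦ 0  <
x_1 = 2/3, x_2 = 0 ↦ 1/3  <
x_1 = 2/3, x_2 = 1/3 ↦ 1  ≥
x_1 = 2/3, x_2 = 2/3 ↦ 1/3  <
x_1 = 2/3, x_2 = 1 ↦ 0  <
x_1 = 1, x_2 = 0 ↦ 0  <
x_1 = 1, x_2 = 1/3 ↦ 2/3  <
x_1 = 1, x_2 = 2/3 ↦ 2/3  <
x_1 = 1, x_2 = 1 ↦ 0  <
So 2 of the 16 assignments meet the threshold.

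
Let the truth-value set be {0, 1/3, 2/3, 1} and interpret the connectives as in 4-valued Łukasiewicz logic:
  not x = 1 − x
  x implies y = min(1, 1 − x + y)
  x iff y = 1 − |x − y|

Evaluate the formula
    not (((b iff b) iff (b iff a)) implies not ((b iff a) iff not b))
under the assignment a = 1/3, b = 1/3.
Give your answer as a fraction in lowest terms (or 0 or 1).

b iff b = 1/3 iff 1/3 = 1
b iff a = 1/3 iff 1/3 = 1
(b iff b) iff (b iff a) = 1 iff 1 = 1
b iff a = 1/3 iff 1/3 = 1
not b = not 1/3 = 2/3
(b iff a) iff not b = 1 iff 2/3 = 2/3
not ((b iff a) iff not b) = not 2/3 = 1/3
((b iff b) iff (b iff a)) implies not ((b iff a) iff not b) = 1 implies 1/3 = 1/3
not (((b iff b) iff (b iff a)) implies not ((b iff a) iff not b)) = not 1/3 = 2/3

2/3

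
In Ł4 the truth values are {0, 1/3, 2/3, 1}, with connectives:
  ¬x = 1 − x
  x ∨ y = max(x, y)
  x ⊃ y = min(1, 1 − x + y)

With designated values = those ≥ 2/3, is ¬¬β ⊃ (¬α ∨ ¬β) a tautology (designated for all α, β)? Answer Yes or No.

No

Counterexample: take α = 2/3, β = 1.
¬β = ¬1 = 0
¬¬β = ¬0 = 1
¬α = ¬2/3 = 1/3
¬β = ¬1 = 0
¬α ∨ ¬β = 1/3 ∨ 0 = 1/3
¬¬β ⊃ (¬α ∨ ¬β) = 1 ⊃ 1/3 = 1/3
This gives 1/3, which is below 2/3.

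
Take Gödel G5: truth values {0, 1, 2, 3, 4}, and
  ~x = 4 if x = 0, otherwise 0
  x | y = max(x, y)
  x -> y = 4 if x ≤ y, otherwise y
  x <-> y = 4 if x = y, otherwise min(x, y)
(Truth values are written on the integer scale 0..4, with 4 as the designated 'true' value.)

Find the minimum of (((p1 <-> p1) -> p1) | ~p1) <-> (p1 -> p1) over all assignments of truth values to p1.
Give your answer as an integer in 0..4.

1

Take p1 = 1:
p1 <-> p1 = 1 <-> 1 = 4
(p1 <-> p1) -> p1 = 4 -> 1 = 1
~p1 = ~1 = 0
((p1 <-> p1) -> p1) | ~p1 = 1 | 0 = 1
p1 -> p1 = 1 -> 1 = 4
(((p1 <-> p1) -> p1) | ~p1) <-> (p1 -> p1) = 1 <-> 4 = 1
No assignment yields a value below 1, so this is the minimum.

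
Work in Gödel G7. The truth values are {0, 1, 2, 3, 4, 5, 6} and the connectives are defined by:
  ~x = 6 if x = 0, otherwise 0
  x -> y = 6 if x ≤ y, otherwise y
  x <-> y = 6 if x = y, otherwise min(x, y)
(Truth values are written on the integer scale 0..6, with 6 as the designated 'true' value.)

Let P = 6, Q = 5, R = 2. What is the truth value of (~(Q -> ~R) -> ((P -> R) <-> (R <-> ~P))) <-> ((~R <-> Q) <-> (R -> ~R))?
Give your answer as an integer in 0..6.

~R = ~2 = 0
Q -> ~R = 5 -> 0 = 0
~(Q -> ~R) = ~0 = 6
P -> R = 6 -> 2 = 2
~P = ~6 = 0
R <-> ~P = 2 <-> 0 = 0
(P -> R) <-> (R <-> ~P) = 2 <-> 0 = 0
~(Q -> ~R) -> ((P -> R) <-> (R <-> ~P)) = 6 -> 0 = 0
~R = ~2 = 0
~R <-> Q = 0 <-> 5 = 0
~R = ~2 = 0
R -> ~R = 2 -> 0 = 0
(~R <-> Q) <-> (R -> ~R) = 0 <-> 0 = 6
(~(Q -> ~R) -> ((P -> R) <-> (R <-> ~P))) <-> ((~R <-> Q) <-> (R -> ~R)) = 0 <-> 6 = 0

0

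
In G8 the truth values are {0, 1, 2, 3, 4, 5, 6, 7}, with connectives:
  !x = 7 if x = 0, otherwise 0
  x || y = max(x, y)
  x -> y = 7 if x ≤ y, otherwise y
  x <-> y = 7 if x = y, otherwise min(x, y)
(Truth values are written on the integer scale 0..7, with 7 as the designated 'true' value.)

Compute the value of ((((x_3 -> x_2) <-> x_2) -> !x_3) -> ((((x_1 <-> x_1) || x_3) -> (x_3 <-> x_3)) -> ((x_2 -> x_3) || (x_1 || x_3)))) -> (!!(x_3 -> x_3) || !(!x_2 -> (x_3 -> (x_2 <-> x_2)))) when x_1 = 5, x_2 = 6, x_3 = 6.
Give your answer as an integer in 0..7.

x_3 -> x_2 = 6 -> 6 = 7
(x_3 -> x_2) <-> x_2 = 7 <-> 6 = 6
!x_3 = !6 = 0
((x_3 -> x_2) <-> x_2) -> !x_3 = 6 -> 0 = 0
x_1 <-> x_1 = 5 <-> 5 = 7
(x_1 <-> x_1) || x_3 = 7 || 6 = 7
x_3 <-> x_3 = 6 <-> 6 = 7
((x_1 <-> x_1) || x_3) -> (x_3 <-> x_3) = 7 -> 7 = 7
x_2 -> x_3 = 6 -> 6 = 7
x_1 || x_3 = 5 || 6 = 6
(x_2 -> x_3) || (x_1 || x_3) = 7 || 6 = 7
(((x_1 <-> x_1) || x_3) -> (x_3 <-> x_3)) -> ((x_2 -> x_3) || (x_1 || x_3)) = 7 -> 7 = 7
(((x_3 -> x_2) <-> x_2) -> !x_3) -> ((((x_1 <-> x_1) || x_3) -> (x_3 <-> x_3)) -> ((x_2 -> x_3) || (x_1 || x_3))) = 0 -> 7 = 7
x_3 -> x_3 = 6 -> 6 = 7
!(x_3 -> x_3) = !7 = 0
!!(x_3 -> x_3) = !0 = 7
!x_2 = !6 = 0
x_2 <-> x_2 = 6 <-> 6 = 7
x_3 -> (x_2 <-> x_2) = 6 -> 7 = 7
!x_2 -> (x_3 -> (x_2 <-> x_2)) = 0 -> 7 = 7
!(!x_2 -> (x_3 -> (x_2 <-> x_2))) = !7 = 0
!!(x_3 -> x_3) || !(!x_2 -> (x_3 -> (x_2 <-> x_2))) = 7 || 0 = 7
((((x_3 -> x_2) <-> x_2) -> !x_3) -> ((((x_1 <-> x_1) || x_3) -> (x_3 <-> x_3)) -> ((x_2 -> x_3) || (x_1 || x_3)))) -> (!!(x_3 -> x_3) || !(!x_2 -> (x_3 -> (x_2 <-> x_2)))) = 7 -> 7 = 7

7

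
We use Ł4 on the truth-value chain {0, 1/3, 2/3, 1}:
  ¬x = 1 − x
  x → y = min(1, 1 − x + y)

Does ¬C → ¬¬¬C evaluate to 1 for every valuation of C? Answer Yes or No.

C = 0 ↦ 1
C = 1/3 ↦ 1
C = 2/3 ↦ 1
C = 1 ↦ 1
Every assignment gives a value ≥ 1.

Yes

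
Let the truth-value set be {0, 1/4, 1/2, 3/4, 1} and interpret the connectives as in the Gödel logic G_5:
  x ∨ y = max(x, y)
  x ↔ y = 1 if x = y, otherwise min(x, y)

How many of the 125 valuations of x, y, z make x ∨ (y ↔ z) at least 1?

45

value 1: 45 assignments (counts)
value 3/4: 26 assignments
value 1/2: 26 assignments
value 1/4: 20 assignments
value 0: 8 assignments
So 45 of the 125 assignments meet the threshold.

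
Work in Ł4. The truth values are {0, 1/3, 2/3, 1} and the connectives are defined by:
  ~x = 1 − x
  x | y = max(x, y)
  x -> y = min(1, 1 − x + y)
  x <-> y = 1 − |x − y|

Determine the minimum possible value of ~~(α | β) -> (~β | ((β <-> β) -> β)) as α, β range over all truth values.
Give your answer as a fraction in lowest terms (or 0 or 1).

2/3

Take α = 1, β = 1/3:
α | β = 1 | 1/3 = 1
~(α | β) = ~1 = 0
~~(α | β) = ~0 = 1
~β = ~1/3 = 2/3
β <-> β = 1/3 <-> 1/3 = 1
(β <-> β) -> β = 1 -> 1/3 = 1/3
~β | ((β <-> β) -> β) = 2/3 | 1/3 = 2/3
~~(α | β) -> (~β | ((β <-> β) -> β)) = 1 -> 2/3 = 2/3
No assignment yields a value below 2/3, so this is the minimum.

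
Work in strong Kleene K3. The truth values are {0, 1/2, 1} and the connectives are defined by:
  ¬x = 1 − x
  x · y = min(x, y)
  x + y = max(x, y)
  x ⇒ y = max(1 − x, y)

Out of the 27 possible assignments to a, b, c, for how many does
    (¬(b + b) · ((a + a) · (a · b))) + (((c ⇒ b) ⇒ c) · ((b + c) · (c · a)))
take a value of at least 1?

3

value 1: 3 assignments (counts)
value 1/2: 11 assignments
value 0: 13 assignments
So 3 of the 27 assignments meet the threshold.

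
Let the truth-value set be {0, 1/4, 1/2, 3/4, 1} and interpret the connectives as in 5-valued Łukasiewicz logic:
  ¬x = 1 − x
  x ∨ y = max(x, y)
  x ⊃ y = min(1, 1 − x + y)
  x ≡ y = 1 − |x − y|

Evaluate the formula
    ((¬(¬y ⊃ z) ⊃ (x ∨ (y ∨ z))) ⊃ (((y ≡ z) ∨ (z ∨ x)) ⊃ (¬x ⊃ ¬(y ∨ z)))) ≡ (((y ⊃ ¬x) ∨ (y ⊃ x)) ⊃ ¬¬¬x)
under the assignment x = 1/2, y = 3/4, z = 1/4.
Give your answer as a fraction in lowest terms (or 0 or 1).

¬y = ¬3/4 = 1/4
¬y ⊃ z = 1/4 ⊃ 1/4 = 1
¬(¬y ⊃ z) = ¬1 = 0
y ∨ z = 3/4 ∨ 1/4 = 3/4
x ∨ (y ∨ z) = 1/2 ∨ 3/4 = 3/4
¬(¬y ⊃ z) ⊃ (x ∨ (y ∨ z)) = 0 ⊃ 3/4 = 1
y ≡ z = 3/4 ≡ 1/4 = 1/2
z ∨ x = 1/4 ∨ 1/2 = 1/2
(y ≡ z) ∨ (z ∨ x) = 1/2 ∨ 1/2 = 1/2
¬x = ¬1/2 = 1/2
y ∨ z = 3/4 ∨ 1/4 = 3/4
¬(y ∨ z) = ¬3/4 = 1/4
¬x ⊃ ¬(y ∨ z) = 1/2 ⊃ 1/4 = 3/4
((y ≡ z) ∨ (z ∨ x)) ⊃ (¬x ⊃ ¬(y ∨ z)) = 1/2 ⊃ 3/4 = 1
(¬(¬y ⊃ z) ⊃ (x ∨ (y ∨ z))) ⊃ (((y ≡ z) ∨ (z ∨ x)) ⊃ (¬x ⊃ ¬(y ∨ z))) = 1 ⊃ 1 = 1
¬x = ¬1/2 = 1/2
y ⊃ ¬x = 3/4 ⊃ 1/2 = 3/4
y ⊃ x = 3/4 ⊃ 1/2 = 3/4
(y ⊃ ¬x) ∨ (y ⊃ x) = 3/4 ∨ 3/4 = 3/4
¬x = ¬1/2 = 1/2
¬¬x = ¬1/2 = 1/2
¬¬¬x = ¬1/2 = 1/2
((y ⊃ ¬x) ∨ (y ⊃ x)) ⊃ ¬¬¬x = 3/4 ⊃ 1/2 = 3/4
((¬(¬y ⊃ z) ⊃ (x ∨ (y ∨ z))) ⊃ (((y ≡ z) ∨ (z ∨ x)) ⊃ (¬x ⊃ ¬(y ∨ z)))) ≡ (((y ⊃ ¬x) ∨ (y ⊃ x)) ⊃ ¬¬¬x) = 1 ≡ 3/4 = 3/4

3/4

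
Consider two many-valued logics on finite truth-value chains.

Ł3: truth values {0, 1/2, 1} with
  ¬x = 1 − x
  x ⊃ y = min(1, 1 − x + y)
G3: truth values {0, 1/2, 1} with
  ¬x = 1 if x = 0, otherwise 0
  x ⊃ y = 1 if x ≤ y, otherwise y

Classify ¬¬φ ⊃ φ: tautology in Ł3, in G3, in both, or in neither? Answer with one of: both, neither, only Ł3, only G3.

only Ł3

In Ł3: every assignment gives 1 — tautology.
In G3: at φ = 1/2 the value is 1/2 — not a tautology.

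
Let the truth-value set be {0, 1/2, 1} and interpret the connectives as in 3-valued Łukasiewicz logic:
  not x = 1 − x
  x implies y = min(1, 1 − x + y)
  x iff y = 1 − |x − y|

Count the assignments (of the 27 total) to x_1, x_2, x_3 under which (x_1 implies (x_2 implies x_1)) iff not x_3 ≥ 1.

9

value 1: 9 assignments (counts)
value 1/2: 9 assignments
value 0: 9 assignments
So 9 of the 27 assignments meet the threshold.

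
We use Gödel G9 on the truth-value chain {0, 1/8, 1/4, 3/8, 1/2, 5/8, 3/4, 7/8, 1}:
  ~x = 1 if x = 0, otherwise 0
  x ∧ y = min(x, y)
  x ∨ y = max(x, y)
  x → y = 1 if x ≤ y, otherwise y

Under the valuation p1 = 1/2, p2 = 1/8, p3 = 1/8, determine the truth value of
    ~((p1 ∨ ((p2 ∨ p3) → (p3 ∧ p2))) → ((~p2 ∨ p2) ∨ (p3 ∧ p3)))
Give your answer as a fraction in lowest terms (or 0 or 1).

p2 ∨ p3 = 1/8 ∨ 1/8 = 1/8
p3 ∧ p2 = 1/8 ∧ 1/8 = 1/8
(p2 ∨ p3) → (p3 ∧ p2) = 1/8 → 1/8 = 1
p1 ∨ ((p2 ∨ p3) → (p3 ∧ p2)) = 1/2 ∨ 1 = 1
~p2 = ~1/8 = 0
~p2 ∨ p2 = 0 ∨ 1/8 = 1/8
p3 ∧ p3 = 1/8 ∧ 1/8 = 1/8
(~p2 ∨ p2) ∨ (p3 ∧ p3) = 1/8 ∨ 1/8 = 1/8
(p1 ∨ ((p2 ∨ p3) → (p3 ∧ p2))) → ((~p2 ∨ p2) ∨ (p3 ∧ p3)) = 1 → 1/8 = 1/8
~((p1 ∨ ((p2 ∨ p3) → (p3 ∧ p2))) → ((~p2 ∨ p2) ∨ (p3 ∧ p3))) = ~1/8 = 0

0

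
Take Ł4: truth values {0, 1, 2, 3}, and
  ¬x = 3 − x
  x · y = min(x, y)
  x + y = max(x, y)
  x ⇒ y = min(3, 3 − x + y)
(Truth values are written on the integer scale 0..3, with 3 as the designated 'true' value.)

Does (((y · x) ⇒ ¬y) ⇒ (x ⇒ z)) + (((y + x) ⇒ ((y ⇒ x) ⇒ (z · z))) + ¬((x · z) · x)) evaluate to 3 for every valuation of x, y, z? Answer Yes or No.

No

Counterexample: take x = 2, y = 0, z = 1.
y · x = 0 · 2 = 0
¬y = ¬0 = 3
(y · x) ⇒ ¬y = 0 ⇒ 3 = 3
x ⇒ z = 2 ⇒ 1 = 2
((y · x) ⇒ ¬y) ⇒ (x ⇒ z) = 3 ⇒ 2 = 2
y + x = 0 + 2 = 2
y ⇒ x = 0 ⇒ 2 = 3
z · z = 1 · 1 = 1
(y ⇒ x) ⇒ (z · z) = 3 ⇒ 1 = 1
(y + x) ⇒ ((y ⇒ x) ⇒ (z · z)) = 2 ⇒ 1 = 2
x · z = 2 · 1 = 1
(x · z) · x = 1 · 2 = 1
¬((x · z) · x) = ¬1 = 2
((y + x) ⇒ ((y ⇒ x) ⇒ (z · z))) + ¬((x · z) · x) = 2 + 2 = 2
(((y · x) ⇒ ¬y) ⇒ (x ⇒ z)) + (((y + x) ⇒ ((y ⇒ x) ⇒ (z · z))) + ¬((x · z) · x)) = 2 + 2 = 2
This gives 2 ≠ 3.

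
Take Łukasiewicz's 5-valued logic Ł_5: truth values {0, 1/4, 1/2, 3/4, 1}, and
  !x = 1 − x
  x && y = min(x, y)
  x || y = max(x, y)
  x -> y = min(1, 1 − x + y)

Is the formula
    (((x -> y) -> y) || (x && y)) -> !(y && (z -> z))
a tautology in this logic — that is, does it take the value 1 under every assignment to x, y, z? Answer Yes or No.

No

Counterexample: take x = 0, y = 3/4, z = 0.
x -> y = 0 -> 3/4 = 1
(x -> y) -> y = 1 -> 3/4 = 3/4
x && y = 0 && 3/4 = 0
((x -> y) -> y) || (x && y) = 3/4 || 0 = 3/4
z -> z = 0 -> 0 = 1
y && (z -> z) = 3/4 && 1 = 3/4
!(y && (z -> z)) = !3/4 = 1/4
(((x -> y) -> y) || (x && y)) -> !(y && (z -> z)) = 3/4 -> 1/4 = 1/2
This gives 1/2 ≠ 1.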